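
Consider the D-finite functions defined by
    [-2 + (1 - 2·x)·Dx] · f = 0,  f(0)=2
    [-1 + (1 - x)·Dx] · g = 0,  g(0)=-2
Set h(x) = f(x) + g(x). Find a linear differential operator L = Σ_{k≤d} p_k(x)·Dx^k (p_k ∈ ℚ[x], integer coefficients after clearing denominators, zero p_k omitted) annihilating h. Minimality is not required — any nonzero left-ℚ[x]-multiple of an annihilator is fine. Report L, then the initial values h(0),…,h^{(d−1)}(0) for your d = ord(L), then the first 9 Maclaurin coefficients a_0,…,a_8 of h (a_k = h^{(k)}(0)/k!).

L = -4 + (6 - 8·x)·Dx + (-1 + 3·x - 2·x^2)·Dx^2  (order 2).
h: a_k = 0, 2, 6, 14, 30, 62, 126, 254, 510, …
ICs: h(0) = 0, h′(0) = 2.

f: a_k = 2, 4, 8, 16, 32, 64, 128, 256, 512, …
g: a_k = -2, -2, -2, -2, -2, -2, -2, -2, -2, …
Weyl lclm of L_f,L_g ⇒ L₀ (ord ≤ 2).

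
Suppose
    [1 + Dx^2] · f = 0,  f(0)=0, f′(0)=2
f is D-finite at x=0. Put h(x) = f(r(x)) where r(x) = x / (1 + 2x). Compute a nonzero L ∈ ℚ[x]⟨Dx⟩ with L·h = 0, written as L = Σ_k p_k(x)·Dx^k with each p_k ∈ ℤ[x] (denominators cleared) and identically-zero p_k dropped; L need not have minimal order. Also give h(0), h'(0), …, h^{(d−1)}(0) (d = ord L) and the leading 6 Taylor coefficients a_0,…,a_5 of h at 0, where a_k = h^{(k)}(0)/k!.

L = 1 + (4 + 24·x + 48·x^2 + 32·x^3)·Dx + (1 + 8·x + 24·x^2 + 32·x^3 + 16·x^4)·Dx^2  (order 2).
h: a_k = 0, 2, -4, 23/3, -14, 1441/60, …
ICs: h(0) = 0, h′(0) = 2.

f: a_k = 0, 2, 0, -1/3, 0, 1/60, …
Change of var in L_f (x↦r) gives L₀.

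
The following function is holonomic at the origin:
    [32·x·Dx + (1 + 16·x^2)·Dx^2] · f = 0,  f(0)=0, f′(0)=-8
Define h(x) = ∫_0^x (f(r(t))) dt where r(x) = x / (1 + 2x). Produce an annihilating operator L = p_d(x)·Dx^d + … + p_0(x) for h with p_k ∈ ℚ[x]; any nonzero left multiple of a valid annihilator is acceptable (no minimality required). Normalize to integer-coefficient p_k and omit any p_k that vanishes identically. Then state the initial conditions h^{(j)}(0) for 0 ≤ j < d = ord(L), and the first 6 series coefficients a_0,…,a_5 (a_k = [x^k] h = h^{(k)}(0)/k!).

L = (4 + 40·x)·Dx^2 + (1 + 4·x + 20·x^2)·Dx^3  (order 3).
h: a_k = 0, 0, -4, 16/3, 8/3, -192/5, …
ICs: h(0) = 0, h′(0) = 0, h′′(0) = -8.

f: a_k = 0, -8, 0, 128/3, 0, -2048/5, …
h₀=f(r): pull back L_f along r ⇒ L₀.
Integrate: L := L₀·Dx.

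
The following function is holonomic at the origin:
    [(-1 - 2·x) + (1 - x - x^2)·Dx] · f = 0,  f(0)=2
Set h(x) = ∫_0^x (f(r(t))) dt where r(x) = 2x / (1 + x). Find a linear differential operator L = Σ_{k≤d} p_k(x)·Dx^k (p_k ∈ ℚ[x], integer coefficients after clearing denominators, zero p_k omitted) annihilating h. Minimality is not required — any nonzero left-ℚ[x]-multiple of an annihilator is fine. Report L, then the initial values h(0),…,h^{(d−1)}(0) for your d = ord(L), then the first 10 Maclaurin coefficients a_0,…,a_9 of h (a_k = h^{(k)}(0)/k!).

L = (2 + 10·x)·Dx + (-1 - x + 5·x^2 + 5·x^3)·Dx^2  (order 2).
h: a_k = 0, 2, 2, 4, 5, 12, 50/3, 300/7, 125/2, 500/3, …
ICs: h(0) = 0, h′(0) = 2.

f: a_k = 2, 2, 4, 6, 10, 16, 26, 42, 68, 110, …
h₀=f(r): pull back L_f along r ⇒ L₀.
h=∫₀ˣh₀: take L = L₀·Dx.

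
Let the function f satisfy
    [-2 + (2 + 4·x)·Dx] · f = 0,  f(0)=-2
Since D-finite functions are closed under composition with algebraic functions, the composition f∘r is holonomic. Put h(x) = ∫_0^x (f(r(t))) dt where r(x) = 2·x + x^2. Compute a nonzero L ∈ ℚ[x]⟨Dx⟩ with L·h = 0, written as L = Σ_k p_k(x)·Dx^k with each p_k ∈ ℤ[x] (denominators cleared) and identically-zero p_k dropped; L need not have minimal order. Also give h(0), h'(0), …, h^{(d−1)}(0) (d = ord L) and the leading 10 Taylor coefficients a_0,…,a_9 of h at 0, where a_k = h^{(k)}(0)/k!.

L = (-2 - 2·x)·Dx + (1 + 4·x + 2·x^2)·Dx^2  (order 2).
h: a_k = 0, -2, -2, 2/3, -1, 9/5, -11/3, 57/7, -77/4, 1717/36, …
ICs: h(0) = 0, h′(0) = -2.

f: a_k = -2, -2, 1, -1, 5/4, -7/4, 21/8, -33/8, 429/64, -715/64, …
h₀=f(r): pull back L_f along r ⇒ L₀.
Integrate: L := L₀·Dx.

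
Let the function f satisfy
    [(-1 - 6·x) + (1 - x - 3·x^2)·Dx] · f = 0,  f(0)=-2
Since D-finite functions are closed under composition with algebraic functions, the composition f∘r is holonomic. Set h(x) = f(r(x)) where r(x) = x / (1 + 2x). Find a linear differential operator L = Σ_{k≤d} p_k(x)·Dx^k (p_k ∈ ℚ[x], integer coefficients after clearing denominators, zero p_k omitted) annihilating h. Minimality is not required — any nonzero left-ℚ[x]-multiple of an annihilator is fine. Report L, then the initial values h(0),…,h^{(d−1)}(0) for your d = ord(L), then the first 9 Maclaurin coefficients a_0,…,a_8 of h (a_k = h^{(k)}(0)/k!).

L = (1 + 8·x) + (-1 - 5·x - 5·x^2 + 2·x^3)·Dx  (order 1).
h: a_k = -2, -2, -4, 10, -34, 112, -370, 1222, -4036, …
ICs: h(0) = -2.

f: a_k = -2, -2, -8, -14, -38, -80, -194, -434, -1016, …
Substitute x→r, Dx→(1/r')Dx; clear ⇒ L₀.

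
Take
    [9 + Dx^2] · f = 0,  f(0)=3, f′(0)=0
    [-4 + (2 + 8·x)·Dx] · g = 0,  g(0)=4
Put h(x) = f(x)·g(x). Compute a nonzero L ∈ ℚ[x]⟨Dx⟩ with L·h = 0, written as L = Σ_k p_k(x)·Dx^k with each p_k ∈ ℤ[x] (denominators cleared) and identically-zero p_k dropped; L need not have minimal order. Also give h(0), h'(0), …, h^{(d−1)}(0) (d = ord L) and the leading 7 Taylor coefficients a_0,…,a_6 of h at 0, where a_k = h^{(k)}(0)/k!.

L = (21 + 72·x + 144·x^2) + (-4 - 16·x)·Dx + (1 + 8·x + 16·x^2)·Dx^2  (order 2).
h: a_k = 12, 24, -78, -60, 57/2, 201, -11223/20, …
ICs: h(0) = 12, h′(0) = 24.

f: a_k = 3, 0, -27/2, 0, 81/8, 0, -243/80, …
g: a_k = 4, 8, -8, 16, -40, 112, -336, …
f·g: L₀ = L_f ⊗_s L_g, ord ≤ 2·1.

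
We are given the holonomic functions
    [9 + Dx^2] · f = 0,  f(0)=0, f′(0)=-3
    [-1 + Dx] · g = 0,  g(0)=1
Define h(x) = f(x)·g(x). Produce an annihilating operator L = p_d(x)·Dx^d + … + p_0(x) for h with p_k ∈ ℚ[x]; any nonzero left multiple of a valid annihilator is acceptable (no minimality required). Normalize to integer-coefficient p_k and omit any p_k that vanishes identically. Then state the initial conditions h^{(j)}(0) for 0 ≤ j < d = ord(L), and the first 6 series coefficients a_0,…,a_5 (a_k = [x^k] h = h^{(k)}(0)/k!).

L = 10 - 2·Dx + Dx^2  (order 2).
h: a_k = 0, -3, -3, 3, 4, 1/10, …
ICs: h(0) = 0, h′(0) = -3.

f: a_k = 0, -3, 0, 9/2, 0, -81/40, …
g: a_k = 1, 1, 1/2, 1/6, 1/24, 1/120, …
Sym-product of L_f,L_g gives L₀ (≤ ord 2).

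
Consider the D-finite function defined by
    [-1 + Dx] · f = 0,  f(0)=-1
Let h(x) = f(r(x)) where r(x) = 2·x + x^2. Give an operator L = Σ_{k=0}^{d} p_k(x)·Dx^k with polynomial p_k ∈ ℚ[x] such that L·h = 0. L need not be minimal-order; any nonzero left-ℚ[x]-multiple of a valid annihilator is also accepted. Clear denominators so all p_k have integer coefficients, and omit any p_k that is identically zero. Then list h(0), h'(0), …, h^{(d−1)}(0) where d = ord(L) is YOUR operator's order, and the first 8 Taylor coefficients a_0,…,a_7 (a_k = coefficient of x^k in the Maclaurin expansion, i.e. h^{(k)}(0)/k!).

f: a_k = -1, -1, -1/2, -1/6, -1/24, -1/120, -1/720, -1/5040, …
Change of var in L_f (x↦r) gives L₀.
L = (-2 - 2·x) + Dx  (order 1).
h: a_k = -1, -2, -3, -10/3, -19/6, -13/5, -173/90, -407/315, …
ICs: h(0) = -1.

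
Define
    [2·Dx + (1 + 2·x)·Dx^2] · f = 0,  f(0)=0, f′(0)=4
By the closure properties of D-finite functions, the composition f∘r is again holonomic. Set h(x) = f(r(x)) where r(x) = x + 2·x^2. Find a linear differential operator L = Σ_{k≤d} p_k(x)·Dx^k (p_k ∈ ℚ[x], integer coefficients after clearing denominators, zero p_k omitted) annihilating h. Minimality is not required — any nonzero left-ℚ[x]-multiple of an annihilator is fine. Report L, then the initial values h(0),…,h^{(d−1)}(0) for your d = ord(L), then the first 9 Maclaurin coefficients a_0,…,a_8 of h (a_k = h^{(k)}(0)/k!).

L = (-2 + 8·x + 16·x^2)·Dx + (1 + 6·x + 12·x^2 + 16·x^3)·Dx^2  (order 2).
h: a_k = 0, 4, 4, -32/3, 8, 64/5, -128/3, 256/7, 64, …
ICs: h(0) = 0, h′(0) = 4.

f: a_k = 0, 4, -4, 16/3, -8, 64/5, -64/3, 256/7, -64, …
Substitute x→r, Dx→(1/r')Dx; clear ⇒ L₀.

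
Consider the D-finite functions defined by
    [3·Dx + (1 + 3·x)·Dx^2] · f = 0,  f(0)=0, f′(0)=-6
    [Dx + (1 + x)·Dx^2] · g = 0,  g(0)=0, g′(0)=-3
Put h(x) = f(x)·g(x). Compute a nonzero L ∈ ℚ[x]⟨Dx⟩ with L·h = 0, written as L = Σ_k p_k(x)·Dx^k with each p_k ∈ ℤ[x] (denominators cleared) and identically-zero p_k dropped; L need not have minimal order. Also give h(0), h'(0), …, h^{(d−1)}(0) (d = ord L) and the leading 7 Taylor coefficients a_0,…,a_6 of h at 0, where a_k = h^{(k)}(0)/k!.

L = (30 + 72·x + 54·x^2)·Dx + (76 + 354·x + 540·x^2 + 270·x^3)·Dx^2 + (29 + 200·x + 486·x^2 + 504·x^3 + 189·x^4)·Dx^3 + (2 + 19·x + 68·x^2 + 114·x^3 + 90·x^4 + 27·x^5)·Dx^4  (order 4).
h: a_k = 0, 0, 18, -36, 147/2, -162, 3807/10, …
ICs: h(0) = 0, h′(0) = 0, h′′(0) = 36, h′′′(0) = -216.

f: a_k = 0, -6, 9, -18, 81/2, -486/5, 243, …
g: a_k = 0, -3, 3/2, -1, 3/4, -3/5, 1/2, …
Product ⇒ symmetric product L₀, ord ≤ 4.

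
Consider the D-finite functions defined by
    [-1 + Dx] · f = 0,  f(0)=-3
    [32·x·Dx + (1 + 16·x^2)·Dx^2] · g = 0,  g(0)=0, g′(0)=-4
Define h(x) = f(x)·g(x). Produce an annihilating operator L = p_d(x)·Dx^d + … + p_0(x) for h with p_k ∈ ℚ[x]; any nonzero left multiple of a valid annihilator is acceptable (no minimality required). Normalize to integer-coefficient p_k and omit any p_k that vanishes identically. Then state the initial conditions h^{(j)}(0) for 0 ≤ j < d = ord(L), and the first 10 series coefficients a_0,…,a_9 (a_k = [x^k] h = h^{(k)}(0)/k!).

L = (1 - 32·x + 16·x^2) + (-2 + 32·x - 32·x^2)·Dx + (1 + 16·x^2)·Dx^2  (order 2).
h: a_k = 0, 12, 12, -58, -62, 5829/10, 3623/6, -940403/140, -581267/84, 169134311/2016, …
ICs: h(0) = 0, h′(0) = 12.

f: a_k = -3, -3, -3/2, -1/2, -1/8, -1/40, -1/240, -1/1680, -1/13440, -1/120960, …
g: a_k = 0, -4, 0, 64/3, 0, -1024/5, 0, 16384/7, 0, -262144/9, …
f·g: L₀ = L_f ⊗_s L_g, ord ≤ 1·2.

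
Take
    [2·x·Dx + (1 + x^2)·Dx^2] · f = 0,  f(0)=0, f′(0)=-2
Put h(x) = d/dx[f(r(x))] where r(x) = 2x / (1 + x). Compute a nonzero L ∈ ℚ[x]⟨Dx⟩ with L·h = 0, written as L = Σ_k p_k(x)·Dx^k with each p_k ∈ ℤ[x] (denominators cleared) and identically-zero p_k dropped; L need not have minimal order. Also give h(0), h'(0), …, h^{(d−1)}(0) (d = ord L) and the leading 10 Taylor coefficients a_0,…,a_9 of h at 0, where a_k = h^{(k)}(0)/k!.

f: a_k = 0, -2, 0, 2/3, 0, -2/5, 0, 2/7, 0, -2/9, …
L₀ from L_f via x↦r, Dx↦r'^{-1}Dx.
Derive L from L₀ (diff closure).
L = (2 + 10·x) + (1 + 2·x + 5·x^2)·Dx  (order 1).
h: a_k = -4, 8, 4, -48, 76, 88, -556, 672, 1436, -6232, …
ICs: h(0) = -4.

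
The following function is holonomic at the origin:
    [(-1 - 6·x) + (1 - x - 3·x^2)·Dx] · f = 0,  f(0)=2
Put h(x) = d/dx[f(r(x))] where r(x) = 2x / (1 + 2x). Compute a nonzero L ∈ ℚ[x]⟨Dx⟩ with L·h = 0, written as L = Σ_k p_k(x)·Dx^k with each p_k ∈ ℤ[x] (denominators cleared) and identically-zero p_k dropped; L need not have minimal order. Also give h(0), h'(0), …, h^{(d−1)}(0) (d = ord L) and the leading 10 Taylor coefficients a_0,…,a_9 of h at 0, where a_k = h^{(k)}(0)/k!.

L = (12 + 72·x + 576·x^2 + 672·x^3) + (-1 - 18·x - 48·x^2 + 136·x^3 + 336·x^4)·Dx  (order 1).
h: a_k = 4, 48, 0, 1152, -2880, 27648, -112896, 700416, -3317760, 17879040, …
ICs: h(0) = 4.

f: a_k = 2, 2, 8, 14, 38, 80, 194, 434, 1016, 2318, …
f∘r: x↦r, Dx↦Dx/r' in L_f ⇒ L₀.
h₀' ⇒ L via d/dx closure of L₀.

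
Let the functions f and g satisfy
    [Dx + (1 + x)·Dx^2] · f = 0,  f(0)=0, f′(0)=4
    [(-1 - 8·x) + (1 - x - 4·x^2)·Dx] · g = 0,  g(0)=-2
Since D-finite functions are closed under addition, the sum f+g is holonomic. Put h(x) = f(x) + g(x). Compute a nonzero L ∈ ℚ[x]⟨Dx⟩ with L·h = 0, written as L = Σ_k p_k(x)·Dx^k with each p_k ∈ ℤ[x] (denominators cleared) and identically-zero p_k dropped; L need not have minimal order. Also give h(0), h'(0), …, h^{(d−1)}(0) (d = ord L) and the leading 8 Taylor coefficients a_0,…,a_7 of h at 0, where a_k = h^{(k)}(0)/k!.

f: a_k = 0, 4, -2, 4/3, -1, 4/5, -2/3, 4/7, …
g: a_k = -2, -2, -10, -18, -58, -130, -362, -882, …
Weyl lclm of L_f,L_g ⇒ L₀ (ord ≤ 3).
L = (-74 - 562·x - 1120·x^2 - 1728·x^3 - 768·x^4)·Dx + (-52 - 576·x - 1636·x^2 - 3264·x^3 - 3488·x^4 - 1280·x^5)·Dx^2 + (11 + 41·x + 53·x^2 - 185·x^3 - 704·x^4 - 752·x^5 - 256·x^6)·Dx^3  (order 3).
h: a_k = -2, 2, -12, -50/3, -59, -646/5, -1088/3, -6170/7, …
ICs: h(0) = -2, h′(0) = 2, h′′(0) = -24.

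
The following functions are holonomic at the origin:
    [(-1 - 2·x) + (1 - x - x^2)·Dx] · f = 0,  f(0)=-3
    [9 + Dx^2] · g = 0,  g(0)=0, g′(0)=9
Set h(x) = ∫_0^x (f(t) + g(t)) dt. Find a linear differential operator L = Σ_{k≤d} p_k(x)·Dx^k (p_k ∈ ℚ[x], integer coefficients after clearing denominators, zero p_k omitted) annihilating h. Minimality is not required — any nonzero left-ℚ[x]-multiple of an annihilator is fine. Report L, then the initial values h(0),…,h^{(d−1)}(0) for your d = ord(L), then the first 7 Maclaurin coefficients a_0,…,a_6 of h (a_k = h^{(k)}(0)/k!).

L = (243 + 432·x - 81·x^2 + 216·x^3 + 405·x^4 + 162·x^5)·Dx + (-117 + 225·x + 36·x^2 - 297·x^3 + 54·x^4 + 243·x^5 + 81·x^6)·Dx^2 + (27 + 48·x - 9·x^2 + 24·x^3 + 45·x^4 + 18·x^5)·Dx^3 + (-13 + 25·x + 4·x^2 - 33·x^3 + 6·x^4 + 27·x^5 + 9·x^6)·Dx^4  (order 4).
h: a_k = 0, -3, 3, -2, -45/8, -3, -239/80, …
ICs: h(0) = 0, h′(0) = -3, h′′(0) = 6, h′′′(0) = -12.

f: a_k = -3, -3, -6, -9, -15, -24, -39, …
g: a_k = 0, 9, 0, -27/2, 0, 243/40, 0, …
f+g: L₀ = lclm(L_f,L_g), ord ≤ 1+2.
h=∫h₀ ⇒ L = L₀·Dx.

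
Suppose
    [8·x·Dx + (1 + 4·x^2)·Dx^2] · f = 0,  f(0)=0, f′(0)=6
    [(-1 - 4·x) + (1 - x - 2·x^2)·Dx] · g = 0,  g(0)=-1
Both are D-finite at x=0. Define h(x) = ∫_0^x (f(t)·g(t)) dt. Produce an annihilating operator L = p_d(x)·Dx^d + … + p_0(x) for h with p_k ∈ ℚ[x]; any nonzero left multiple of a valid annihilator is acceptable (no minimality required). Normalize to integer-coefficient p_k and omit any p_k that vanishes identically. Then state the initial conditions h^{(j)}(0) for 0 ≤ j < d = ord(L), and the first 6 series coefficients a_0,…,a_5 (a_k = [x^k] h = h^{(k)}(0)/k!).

f: a_k = 0, 6, 0, -8, 0, 96/5, …
g: a_k = -1, -1, -3, -5, -11, -21, …
Product ⇒ symmetric product L₀, ord ≤ 2.
h=∫₀ˣh₀: take L = L₀·Dx.
L = (4 + 8·x + 48·x^2)·Dx + (2 + 16·x^2 + 48·x^3)·Dx^2 + (-1 + x - 2·x^2 + 4·x^3 + 8·x^4)·Dx^3  (order 3).
h: a_k = 0, 0, -3, -2, -5/2, -22/5, …
ICs: h(0) = 0, h′(0) = 0, h′′(0) = -6.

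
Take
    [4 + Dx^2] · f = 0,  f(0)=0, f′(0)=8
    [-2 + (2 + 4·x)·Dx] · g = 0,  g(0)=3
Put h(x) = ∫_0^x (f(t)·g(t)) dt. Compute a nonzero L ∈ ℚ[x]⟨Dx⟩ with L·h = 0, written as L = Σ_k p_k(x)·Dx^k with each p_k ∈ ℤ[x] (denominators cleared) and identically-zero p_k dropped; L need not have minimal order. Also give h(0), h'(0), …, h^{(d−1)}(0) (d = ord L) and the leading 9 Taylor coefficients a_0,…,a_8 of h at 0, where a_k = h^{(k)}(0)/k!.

f: a_k = 0, 8, 0, -16/3, 0, 16/15, 0, -32/315, 0, …
g: a_k = 3, 3, -3/2, 3/2, -15/8, 21/8, -63/16, 99/16, -1287/128, …
Sym-product of L_f,L_g gives L₀ (≤ ord 2).
h=∫₀ˣh₀: take L = L₀·Dx.
L = (7 + 16·x + 16·x^2)·Dx + (-2 - 4·x)·Dx^2 + (1 + 4·x + 4·x^2)·Dx^3  (order 3).
h: a_k = 0, 0, 12, 8, -7, -4/5, -19/30, 81/35, -983/336, …
ICs: h(0) = 0, h′(0) = 0, h′′(0) = 24.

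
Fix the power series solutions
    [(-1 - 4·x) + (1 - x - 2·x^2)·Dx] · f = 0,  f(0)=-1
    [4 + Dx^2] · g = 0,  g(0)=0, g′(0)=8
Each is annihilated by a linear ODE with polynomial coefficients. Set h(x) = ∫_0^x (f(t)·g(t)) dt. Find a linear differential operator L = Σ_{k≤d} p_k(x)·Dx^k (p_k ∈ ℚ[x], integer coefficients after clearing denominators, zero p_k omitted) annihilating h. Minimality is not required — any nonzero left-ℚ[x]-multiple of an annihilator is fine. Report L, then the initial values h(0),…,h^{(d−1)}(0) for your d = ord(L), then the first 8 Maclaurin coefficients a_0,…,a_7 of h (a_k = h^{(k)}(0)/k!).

L = (4·x + 8·x^2)·Dx + (2 + 8·x)·Dx^2 + (-1 + x + 2·x^2)·Dx^3  (order 3).
h: a_k = 0, 0, -4, -8/3, -14/3, -104/15, -548/45, -712/35, …
ICs: h(0) = 0, h′(0) = 0, h′′(0) = -8.

f: a_k = -1, -1, -3, -5, -11, -21, -43, -85, …
g: a_k = 0, 8, 0, -16/3, 0, 16/15, 0, -32/315, …
L₀ := L_f ⊗_s L_g (sym. prod.), ord ≤ 2.
h=∫h₀ ⇒ L = L₀·Dx.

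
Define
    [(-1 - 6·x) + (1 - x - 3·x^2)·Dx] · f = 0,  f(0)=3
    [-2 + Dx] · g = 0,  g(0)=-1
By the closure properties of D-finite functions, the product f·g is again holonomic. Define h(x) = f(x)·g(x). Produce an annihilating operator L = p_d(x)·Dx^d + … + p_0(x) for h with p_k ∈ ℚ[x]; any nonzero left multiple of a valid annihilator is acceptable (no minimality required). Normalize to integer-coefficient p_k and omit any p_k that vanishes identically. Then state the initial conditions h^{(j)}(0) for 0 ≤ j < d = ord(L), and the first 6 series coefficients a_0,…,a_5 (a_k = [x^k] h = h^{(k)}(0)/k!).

f: a_k = 3, 3, 12, 21, 57, 120, …
g: a_k = -1, -2, -2, -4/3, -2/3, -4/15, …
h₀=f·g: eliminate ⇒ L₀, order ≤ 1·1.
L = (3 + 4·x - 6·x^2) + (-1 + x + 3·x^2)·Dx  (order 1).
h: a_k = -3, -9, -24, -55, -129, -1474/5, …
ICs: h(0) = -3.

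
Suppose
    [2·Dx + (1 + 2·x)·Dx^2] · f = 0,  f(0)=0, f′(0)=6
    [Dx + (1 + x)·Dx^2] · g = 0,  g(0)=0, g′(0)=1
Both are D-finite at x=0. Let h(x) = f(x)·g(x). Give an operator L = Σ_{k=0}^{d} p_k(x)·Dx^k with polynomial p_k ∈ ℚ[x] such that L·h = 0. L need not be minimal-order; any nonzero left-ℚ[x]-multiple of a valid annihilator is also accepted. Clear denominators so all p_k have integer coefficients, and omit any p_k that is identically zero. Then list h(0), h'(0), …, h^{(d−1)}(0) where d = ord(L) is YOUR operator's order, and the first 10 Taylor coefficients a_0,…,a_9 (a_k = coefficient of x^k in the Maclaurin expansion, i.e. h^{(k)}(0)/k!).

L = (20 + 48·x + 32·x^2)·Dx + (66 + 268·x + 360·x^2 + 160·x^3)·Dx^2 + (32 + 180·x + 372·x^2 + 336·x^3 + 112·x^4)·Dx^3 + (3 + 22·x + 63·x^2 + 88·x^3 + 60·x^4 + 16·x^5)·Dx^4  (order 4).
h: a_k = 0, 0, 6, -9, 13, -39/2, 917/30, -249/5, 586/7, -20193/140, …
ICs: h(0) = 0, h′(0) = 0, h′′(0) = 12, h′′′(0) = -54.

f: a_k = 0, 6, -6, 8, -12, 96/5, -32, 384/7, -96, 512/3, …
g: a_k = 0, 1, -1/2, 1/3, -1/4, 1/5, -1/6, 1/7, -1/8, 1/9, …
Sym-product of L_f,L_g gives L₀ (≤ ord 4).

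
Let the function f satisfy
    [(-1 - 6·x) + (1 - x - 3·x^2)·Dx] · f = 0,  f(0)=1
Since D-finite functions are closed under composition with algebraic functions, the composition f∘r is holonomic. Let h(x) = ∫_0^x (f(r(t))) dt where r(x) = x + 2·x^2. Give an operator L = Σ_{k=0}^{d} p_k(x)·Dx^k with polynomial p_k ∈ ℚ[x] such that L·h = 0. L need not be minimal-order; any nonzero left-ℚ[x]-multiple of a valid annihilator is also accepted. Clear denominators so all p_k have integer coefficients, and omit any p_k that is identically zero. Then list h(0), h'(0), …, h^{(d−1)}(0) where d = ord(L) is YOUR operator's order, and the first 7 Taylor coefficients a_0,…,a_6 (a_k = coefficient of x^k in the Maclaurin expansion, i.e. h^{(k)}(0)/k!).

L = (1 + 10·x + 36·x^2 + 48·x^3)·Dx + (-1 + x + 5·x^2 + 12·x^3 + 12·x^4)·Dx^2  (order 2).
h: a_k = 0, 1, 1/2, 2, 23/4, 77/5, 46, …
ICs: h(0) = 0, h′(0) = 1.

f: a_k = 1, 1, 4, 7, 19, 40, 97, …
Substitute x→r, Dx→(1/r')Dx; clear ⇒ L₀.
h=∫₀ˣh₀: take L = L₀·Dx.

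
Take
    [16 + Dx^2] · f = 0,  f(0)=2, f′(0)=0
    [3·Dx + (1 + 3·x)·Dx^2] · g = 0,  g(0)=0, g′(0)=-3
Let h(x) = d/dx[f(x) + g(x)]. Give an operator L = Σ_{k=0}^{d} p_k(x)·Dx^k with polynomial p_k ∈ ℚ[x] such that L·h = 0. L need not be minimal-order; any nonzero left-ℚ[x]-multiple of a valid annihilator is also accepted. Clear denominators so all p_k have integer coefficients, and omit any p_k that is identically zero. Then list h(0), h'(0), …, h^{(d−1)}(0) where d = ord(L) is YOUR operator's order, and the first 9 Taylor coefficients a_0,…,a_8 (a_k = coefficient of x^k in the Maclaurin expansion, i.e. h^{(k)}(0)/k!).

L = (1680 + 2304·x + 3456·x^2) + (272 + 1584·x + 3456·x^2 + 3456·x^3)·Dx + (105 + 144·x + 216·x^2)·Dx^2 + (17 + 99·x + 216·x^2 + 216·x^3)·Dx^3  (order 3).
h: a_k = -3, -23, -27, 499/3, -243, 9911/15, -2187, 2074907/315, -19683, …
ICs: h(0) = -3, h′(0) = -23, h′′(0) = -54.

f: a_k = 2, 0, -16, 0, 64/3, 0, -512/45, 0, 1024/315, …
g: a_k = 0, -3, 9/2, -9, 81/4, -243/5, 243/2, -2187/7, 6561/8, …
h₀=f+g: left-lcm gives L₀, ord ≤ 4.
Differentiate: ansatz ord ≤ ord L₀ ⇒ L.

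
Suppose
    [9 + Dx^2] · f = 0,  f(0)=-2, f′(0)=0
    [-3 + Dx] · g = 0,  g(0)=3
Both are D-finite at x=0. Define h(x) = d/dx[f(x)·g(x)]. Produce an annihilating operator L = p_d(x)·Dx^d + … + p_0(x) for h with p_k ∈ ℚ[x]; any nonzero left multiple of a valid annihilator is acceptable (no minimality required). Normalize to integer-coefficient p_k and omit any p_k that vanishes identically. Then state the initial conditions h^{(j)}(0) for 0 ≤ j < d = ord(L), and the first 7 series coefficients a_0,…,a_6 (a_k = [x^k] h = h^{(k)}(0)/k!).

f: a_k = -2, 0, 9, 0, -27/4, 0, 81/40, …
g: a_k = 3, 9, 27/2, 27/2, 81/8, 243/40, 243/80, …
L₀ := L_f ⊗_s L_g (sym. prod.), ord ≤ 2.
Derive L from L₀ (diff closure).
L = 18 - 6·Dx + Dx^2  (order 2).
h: a_k = -18, 0, 162, 324, 243, 0, -729/5, …
ICs: h(0) = -18, h′(0) = 0.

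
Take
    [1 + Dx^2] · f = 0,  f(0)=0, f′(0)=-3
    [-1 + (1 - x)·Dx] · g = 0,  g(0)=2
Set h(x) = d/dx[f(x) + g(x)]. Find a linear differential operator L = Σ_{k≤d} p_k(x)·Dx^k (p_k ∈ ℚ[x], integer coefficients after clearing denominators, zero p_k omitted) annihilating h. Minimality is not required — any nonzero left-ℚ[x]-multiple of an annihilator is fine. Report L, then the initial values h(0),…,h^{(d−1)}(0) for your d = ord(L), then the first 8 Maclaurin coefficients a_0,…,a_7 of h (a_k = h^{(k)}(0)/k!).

f: a_k = 0, -3, 0, 1/2, 0, -1/40, 0, 1/1680, …
g: a_k = 2, 2, 2, 2, 2, 2, 2, 2, …
f+g: L₀ = lclm(L_f,L_g), ord ≤ 2+1.
h=h₀': d/dx-closure on L₀ ⇒ L.
L = (26 - 4·x + 2·x^2) + (-7 + 9·x - 3·x^2 + x^3)·Dx + (26 - 4·x + 2·x^2)·Dx^2 + (-7 + 9·x - 3·x^2 + x^3)·Dx^3  (order 3).
h: a_k = -1, 4, 15/2, 8, 79/8, 12, 3361/240, 16, …
ICs: h(0) = -1, h′(0) = 4, h′′(0) = 15.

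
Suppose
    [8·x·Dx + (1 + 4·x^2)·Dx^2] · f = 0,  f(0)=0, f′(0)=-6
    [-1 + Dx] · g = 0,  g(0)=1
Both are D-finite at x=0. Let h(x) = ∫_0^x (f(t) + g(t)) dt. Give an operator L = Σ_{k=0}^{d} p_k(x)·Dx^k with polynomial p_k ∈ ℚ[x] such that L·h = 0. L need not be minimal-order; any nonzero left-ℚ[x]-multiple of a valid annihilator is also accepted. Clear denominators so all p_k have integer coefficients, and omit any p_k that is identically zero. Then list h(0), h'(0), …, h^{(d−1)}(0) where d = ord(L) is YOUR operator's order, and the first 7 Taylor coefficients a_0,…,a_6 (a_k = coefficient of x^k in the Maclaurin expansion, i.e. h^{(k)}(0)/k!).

L = (8 - 8·x - 96·x^2 - 32·x^3)·Dx^2 + (-9 + 88·x^2 - 16·x^4)·Dx^3 + (1 + 8·x + 8·x^2 + 32·x^3 + 16·x^4)·Dx^4  (order 4).
h: a_k = 0, 1, -5/2, 1/6, 49/24, 1/120, -2303/720, …
ICs: h(0) = 0, h′(0) = 1, h′′(0) = -5, h′′′(0) = 1.

f: a_k = 0, -6, 0, 8, 0, -96/5, 0, …
g: a_k = 1, 1, 1/2, 1/6, 1/24, 1/120, 1/720, …
f+g: L₀ = lclm(L_f,L_g), ord ≤ 2+1.
Integrate: L := L₀·Dx.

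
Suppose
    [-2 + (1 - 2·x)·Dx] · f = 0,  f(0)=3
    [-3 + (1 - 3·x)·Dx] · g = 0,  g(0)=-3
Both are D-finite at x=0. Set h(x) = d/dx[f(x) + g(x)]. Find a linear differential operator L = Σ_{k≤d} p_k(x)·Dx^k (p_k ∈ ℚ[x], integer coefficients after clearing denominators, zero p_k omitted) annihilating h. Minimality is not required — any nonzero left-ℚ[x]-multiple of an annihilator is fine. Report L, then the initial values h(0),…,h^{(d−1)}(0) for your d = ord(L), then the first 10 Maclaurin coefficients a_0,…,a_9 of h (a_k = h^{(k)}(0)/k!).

L = 36 + (-15 + 36·x)·Dx + (1 - 5·x + 6·x^2)·Dx^2  (order 2).
h: a_k = -3, -30, -171, -780, -3165, -11970, -43239, -151320, -517617, -1740750, …
ICs: h(0) = -3, h′(0) = -30.

f: a_k = 3, 6, 12, 24, 48, 96, 192, 384, 768, 1536, …
g: a_k = -3, -9, -27, -81, -243, -729, -2187, -6561, -19683, -59049, …
L₀ := lclm(L_f,L_g); ord L₀ ≤ 1+1.
Differentiate: ansatz ord ≤ ord L₀ ⇒ L.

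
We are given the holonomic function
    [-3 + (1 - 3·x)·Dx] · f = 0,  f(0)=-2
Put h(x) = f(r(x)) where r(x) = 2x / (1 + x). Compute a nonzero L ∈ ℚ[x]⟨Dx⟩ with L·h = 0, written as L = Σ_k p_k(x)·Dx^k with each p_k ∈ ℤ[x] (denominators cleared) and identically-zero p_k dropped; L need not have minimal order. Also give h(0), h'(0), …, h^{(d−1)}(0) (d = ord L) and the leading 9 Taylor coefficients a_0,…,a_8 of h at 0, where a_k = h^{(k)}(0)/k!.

L = 6 + (-1 + 4·x + 5·x^2)·Dx  (order 1).
h: a_k = -2, -12, -60, -300, -1500, -7500, -37500, -187500, -937500, …
ICs: h(0) = -2.

f: a_k = -2, -6, -18, -54, -162, -486, -1458, -4374, -13122, …
Substitute x→r, Dx→(1/r')Dx; clear ⇒ L₀.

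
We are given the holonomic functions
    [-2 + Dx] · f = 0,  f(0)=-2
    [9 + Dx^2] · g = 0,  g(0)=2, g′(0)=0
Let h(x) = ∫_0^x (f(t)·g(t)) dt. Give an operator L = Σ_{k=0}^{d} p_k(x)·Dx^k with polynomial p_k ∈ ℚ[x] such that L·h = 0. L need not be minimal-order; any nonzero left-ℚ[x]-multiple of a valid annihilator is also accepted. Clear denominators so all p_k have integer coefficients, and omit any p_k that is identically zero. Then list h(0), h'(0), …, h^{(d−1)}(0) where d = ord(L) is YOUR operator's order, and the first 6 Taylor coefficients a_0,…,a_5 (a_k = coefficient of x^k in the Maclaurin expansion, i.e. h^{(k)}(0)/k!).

L = 13·Dx - 4·Dx^2 + Dx^3  (order 3).
h: a_k = 0, -4, -4, 10/3, 23/3, 119/30, …
ICs: h(0) = 0, h′(0) = -4, h′′(0) = -8.

f: a_k = -2, -4, -4, -8/3, -4/3, -8/15, …
g: a_k = 2, 0, -9, 0, 27/4, 0, …
Product ⇒ symmetric product L₀, ord ≤ 2.
h=∫₀ˣh₀: take L = L₀·Dx.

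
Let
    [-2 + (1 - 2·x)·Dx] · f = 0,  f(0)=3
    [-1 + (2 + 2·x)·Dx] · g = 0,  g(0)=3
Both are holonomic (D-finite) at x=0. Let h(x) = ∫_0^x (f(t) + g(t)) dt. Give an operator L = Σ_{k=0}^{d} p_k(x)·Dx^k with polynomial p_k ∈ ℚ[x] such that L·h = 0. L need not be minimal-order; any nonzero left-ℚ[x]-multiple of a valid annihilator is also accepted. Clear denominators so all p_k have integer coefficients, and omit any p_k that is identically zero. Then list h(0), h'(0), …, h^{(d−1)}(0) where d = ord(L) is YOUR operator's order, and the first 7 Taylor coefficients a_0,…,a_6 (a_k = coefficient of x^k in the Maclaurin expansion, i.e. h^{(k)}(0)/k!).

L = (-6 - 4·x)·Dx + (11 + 20·x + 12·x^2)·Dx^2 + (-2 - 2·x + 8·x^2 + 8·x^3)·Dx^3  (order 3).
h: a_k = 0, 6, 15/4, 31/8, 387/64, 6129/640, 8199/512, …
ICs: h(0) = 0, h′(0) = 6, h′′(0) = 15/2.

f: a_k = 3, 6, 12, 24, 48, 96, 192, …
g: a_k = 3, 3/2, -3/8, 3/16, -15/128, 21/256, -63/1024, …
f+g: L₀ = lclm(L_f,L_g), ord ≤ 1+1.
∫: right-multiply L₀ by Dx.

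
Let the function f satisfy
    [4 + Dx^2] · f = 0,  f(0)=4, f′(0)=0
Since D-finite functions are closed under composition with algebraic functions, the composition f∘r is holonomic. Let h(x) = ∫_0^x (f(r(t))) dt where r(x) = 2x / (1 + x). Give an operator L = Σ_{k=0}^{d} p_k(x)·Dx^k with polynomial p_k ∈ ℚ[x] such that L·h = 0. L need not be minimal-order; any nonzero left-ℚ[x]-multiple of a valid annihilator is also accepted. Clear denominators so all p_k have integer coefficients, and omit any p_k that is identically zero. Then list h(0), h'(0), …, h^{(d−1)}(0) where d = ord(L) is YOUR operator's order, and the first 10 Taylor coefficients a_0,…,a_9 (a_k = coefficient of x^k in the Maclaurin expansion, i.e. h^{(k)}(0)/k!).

L = 16·Dx + (2 + 6·x + 6·x^2 + 2·x^3)·Dx^2 + (1 + 4·x + 6·x^2 + 4·x^3 + x^4)·Dx^3  (order 3).
h: a_k = 0, 4, 0, -32/3, 16, -32/3, -64/9, 1568/45, -328/5, 50272/567, …
ICs: h(0) = 0, h′(0) = 4, h′′(0) = 0.

f: a_k = 4, 0, -8, 0, 8/3, 0, -16/45, 0, 8/315, 0, …
h₀=f(r): pull back L_f along r ⇒ L₀.
Integrate: L := L₀·Dx.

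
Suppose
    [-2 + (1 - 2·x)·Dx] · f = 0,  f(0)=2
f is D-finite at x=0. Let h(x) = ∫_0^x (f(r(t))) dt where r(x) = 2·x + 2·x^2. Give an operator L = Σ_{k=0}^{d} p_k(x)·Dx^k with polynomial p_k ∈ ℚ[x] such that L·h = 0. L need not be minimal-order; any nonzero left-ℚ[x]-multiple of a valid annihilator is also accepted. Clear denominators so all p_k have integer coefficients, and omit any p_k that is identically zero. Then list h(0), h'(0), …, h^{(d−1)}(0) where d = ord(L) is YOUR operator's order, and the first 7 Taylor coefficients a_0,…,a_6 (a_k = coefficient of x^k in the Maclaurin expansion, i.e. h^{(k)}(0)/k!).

L = (4 + 8·x)·Dx + (-1 + 4·x + 4·x^2)·Dx^2  (order 2).
h: a_k = 0, 2, 4, 40/3, 48, 928/5, 2240/3, …
ICs: h(0) = 0, h′(0) = 2.

f: a_k = 2, 4, 8, 16, 32, 64, 128, …
f∘r: x↦r, Dx↦Dx/r' in L_f ⇒ L₀.
Integrate: L := L₀·Dx.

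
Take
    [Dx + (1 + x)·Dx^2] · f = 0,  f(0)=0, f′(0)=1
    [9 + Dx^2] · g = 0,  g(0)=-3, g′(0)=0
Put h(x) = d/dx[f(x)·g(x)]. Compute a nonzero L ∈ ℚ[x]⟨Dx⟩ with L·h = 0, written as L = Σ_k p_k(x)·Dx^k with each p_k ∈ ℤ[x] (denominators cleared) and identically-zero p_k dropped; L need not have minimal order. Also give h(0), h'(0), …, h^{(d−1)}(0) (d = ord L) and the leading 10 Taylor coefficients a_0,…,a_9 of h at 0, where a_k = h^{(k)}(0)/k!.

f: a_k = 0, 1, -1/2, 1/3, -1/4, 1/5, -1/6, 1/7, -1/8, 1/9, …
g: a_k = -3, 0, 27/2, 0, -81/8, 0, 243/80, 0, -2187/4480, 0, …
f·g: L₀ = L_f ⊗_s L_g, ord ≤ 2·2.
Differentiate: ansatz ord ≤ ord L₀ ⇒ L.
L = (13743 + 107892·x + 319302·x^2 + 475308·x^3 + 381267·x^4 + 157464·x^5 + 26244·x^6) + (4104 + 24192·x + 53460·x^2 + 56700·x^3 + 29160·x^4 + 5832·x^5)·Dx + (4020 + 27828·x + 76770·x^2 + 109512·x^3 + 85698·x^4 + 34992·x^5 + 5832·x^6)·Dx^2 + (456 + 2688·x + 5940·x^2 + 6300·x^3 + 3240·x^4 + 648·x^5)·Dx^3 + (277 + 1760·x + 4588·x^2 + 6300·x^3 + 4815·x^4 + 1944·x^5 + 324·x^6)·Dx^4  (order 4).
h: a_k = -3, 3, 75/2, -24, -249/8, 105/8, 1083/80, -69/10, 3813/4480, -1929/896, …
ICs: h(0) = -3, h′(0) = 3, h′′(0) = 75, h′′′(0) = -144.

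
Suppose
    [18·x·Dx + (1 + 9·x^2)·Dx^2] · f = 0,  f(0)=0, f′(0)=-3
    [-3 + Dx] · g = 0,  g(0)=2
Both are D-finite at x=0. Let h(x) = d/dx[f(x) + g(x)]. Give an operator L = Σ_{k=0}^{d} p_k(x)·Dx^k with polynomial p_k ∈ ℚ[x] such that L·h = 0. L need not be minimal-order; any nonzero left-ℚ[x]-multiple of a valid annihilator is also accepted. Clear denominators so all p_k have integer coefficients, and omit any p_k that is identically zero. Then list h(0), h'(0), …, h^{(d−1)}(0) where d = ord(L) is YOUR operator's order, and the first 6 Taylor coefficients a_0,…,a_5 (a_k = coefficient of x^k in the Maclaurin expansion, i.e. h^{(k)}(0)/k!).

f: a_k = 0, -3, 0, 9, 0, -243/5, …
g: a_k = 2, 6, 9, 9, 27/4, 81/20, …
h₀=f+g: left-lcm gives L₀, ord ≤ 3.
h₀' ⇒ L via d/dx closure of L₀.
L = (18 - 108·x - 162·x^2) + (-9 + 27·x + 27·x^2 - 81·x^3)·Dx + (1 + 3·x + 9·x^2 + 27·x^3)·Dx^2  (order 2).
h: a_k = 3, 18, 54, 27, -891/4, 243/20, …
ICs: h(0) = 3, h′(0) = 18.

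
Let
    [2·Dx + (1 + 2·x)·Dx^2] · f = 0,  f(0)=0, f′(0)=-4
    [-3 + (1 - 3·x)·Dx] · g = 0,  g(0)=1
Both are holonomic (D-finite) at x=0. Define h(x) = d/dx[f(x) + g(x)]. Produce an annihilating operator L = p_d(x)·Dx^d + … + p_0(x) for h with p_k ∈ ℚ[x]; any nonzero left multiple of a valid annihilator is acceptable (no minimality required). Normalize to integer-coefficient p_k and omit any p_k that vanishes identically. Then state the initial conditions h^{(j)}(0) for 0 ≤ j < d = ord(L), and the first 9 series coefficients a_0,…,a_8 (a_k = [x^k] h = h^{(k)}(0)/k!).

f: a_k = 0, -4, 4, -16/3, 8, -64/5, 64/3, -256/7, 64, …
g: a_k = 1, 3, 9, 27, 81, 243, 729, 2187, 6561, …
Sum ⇒ L₀ = lclm(L_f,L_g) in ℚ(x)⟨Dx⟩.
h₀' ⇒ L via d/dx closure of L₀.
L = (-78 - 36·x) + (-23 - 132·x - 72·x^2)·Dx + (4 - x - 27·x^2 - 18·x^3)·Dx^2  (order 2).
h: a_k = -1, 26, 65, 356, 1151, 4502, 15053, 53000, 176123, …
ICs: h(0) = -1, h′(0) = 26.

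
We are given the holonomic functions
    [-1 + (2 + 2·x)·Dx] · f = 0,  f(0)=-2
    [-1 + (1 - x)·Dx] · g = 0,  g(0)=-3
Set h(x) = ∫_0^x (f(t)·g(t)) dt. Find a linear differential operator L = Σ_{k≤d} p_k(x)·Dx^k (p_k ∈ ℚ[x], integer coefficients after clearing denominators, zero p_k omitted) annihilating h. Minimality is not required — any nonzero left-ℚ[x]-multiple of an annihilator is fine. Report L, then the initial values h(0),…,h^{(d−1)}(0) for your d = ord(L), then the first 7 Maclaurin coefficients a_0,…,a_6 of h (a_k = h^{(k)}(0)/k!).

f: a_k = -2, -1, 1/4, -1/8, 5/64, -7/128, 21/512, …
g: a_k = -3, -3, -3, -3, -3, -3, -3, …
h₀=f·g: eliminate ⇒ L₀, order ≤ 1·1.
∫: right-multiply L₀ by Dx.
L = (3 + x)·Dx + (-2 + 2·x^2)·Dx^2  (order 2).
h: a_k = 0, 6, 9/2, 11/4, 69/32, 537/320, 365/256, …
ICs: h(0) = 0, h′(0) = 6.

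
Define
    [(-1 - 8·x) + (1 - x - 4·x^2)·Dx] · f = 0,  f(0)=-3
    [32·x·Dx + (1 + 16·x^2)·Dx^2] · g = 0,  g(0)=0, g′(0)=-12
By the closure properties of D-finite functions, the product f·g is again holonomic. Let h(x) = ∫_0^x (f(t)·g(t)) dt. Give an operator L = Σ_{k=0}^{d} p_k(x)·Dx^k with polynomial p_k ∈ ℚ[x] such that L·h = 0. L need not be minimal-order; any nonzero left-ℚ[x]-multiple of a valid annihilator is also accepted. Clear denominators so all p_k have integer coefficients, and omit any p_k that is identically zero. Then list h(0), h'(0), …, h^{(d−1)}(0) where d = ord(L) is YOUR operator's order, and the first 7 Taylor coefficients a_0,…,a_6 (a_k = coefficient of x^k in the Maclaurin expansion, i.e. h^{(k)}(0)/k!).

f: a_k = -3, -3, -15, -27, -87, -195, -543, …
g: a_k = 0, -12, 0, 64, 0, -3072/5, 0, …
Product ⇒ symmetric product L₀, ord ≤ 2.
h=∫h₀ ⇒ L = L₀·Dx.
L = (8 + 32·x + 384·x^2)·Dx + (2 - 16·x + 64·x^2 + 384·x^3)·Dx^2 + (-1 + x - 12·x^2 + 16·x^3 + 64·x^4)·Dx^3  (order 3).
h: a_k = 0, 0, 18, 12, -3, 132/5, 1606/5, …
ICs: h(0) = 0, h′(0) = 0, h′′(0) = 36.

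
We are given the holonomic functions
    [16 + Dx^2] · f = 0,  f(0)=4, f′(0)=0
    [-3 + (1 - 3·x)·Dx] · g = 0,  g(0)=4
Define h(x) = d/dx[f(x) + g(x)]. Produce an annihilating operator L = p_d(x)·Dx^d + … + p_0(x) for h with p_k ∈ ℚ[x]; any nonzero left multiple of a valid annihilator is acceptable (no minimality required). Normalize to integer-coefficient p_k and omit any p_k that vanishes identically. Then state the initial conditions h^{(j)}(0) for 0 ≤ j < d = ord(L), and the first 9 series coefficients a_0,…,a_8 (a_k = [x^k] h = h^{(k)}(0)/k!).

f: a_k = 4, 0, -32, 0, 128/3, 0, -1024/45, 0, 2048/315, …
g: a_k = 4, 12, 36, 108, 324, 972, 2916, 8748, 26244, …
f+g: L₀ = lclm(L_f,L_g), ord ≤ 2+1.
h₀' ⇒ L via d/dx closure of L₀.
L = (5952 - 4608·x + 6912·x^2) + (-560 + 2448·x - 3456·x^2 + 3456·x^3)·Dx + (372 - 288·x + 432·x^2)·Dx^2 + (-35 + 153·x - 216·x^2 + 216·x^3)·Dx^3  (order 3).
h: a_k = 12, 8, 324, 4400/3, 4860, 260392/15, 61236, 66151264/315, 708588, …
ICs: h(0) = 12, h′(0) = 8, h′′(0) = 648.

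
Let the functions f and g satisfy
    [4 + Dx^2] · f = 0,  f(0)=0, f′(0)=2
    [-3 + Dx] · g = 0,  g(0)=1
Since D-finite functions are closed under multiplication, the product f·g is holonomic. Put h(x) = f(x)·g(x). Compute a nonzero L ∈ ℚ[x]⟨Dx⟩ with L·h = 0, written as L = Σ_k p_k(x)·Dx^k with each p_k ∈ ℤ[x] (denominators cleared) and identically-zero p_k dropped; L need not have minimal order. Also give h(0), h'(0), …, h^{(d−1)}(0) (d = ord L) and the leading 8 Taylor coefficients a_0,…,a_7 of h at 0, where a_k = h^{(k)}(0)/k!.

L = 13 - 6·Dx + Dx^2  (order 2).
h: a_k = 0, 2, 6, 23/3, 5, 61/60, -23/20, -3277/2520, …
ICs: h(0) = 0, h′(0) = 2.

f: a_k = 0, 2, 0, -4/3, 0, 4/15, 0, -8/315, …
g: a_k = 1, 3, 9/2, 9/2, 27/8, 81/40, 81/80, 243/560, …
f·g: L₀ = L_f ⊗_s L_g, ord ≤ 2·1.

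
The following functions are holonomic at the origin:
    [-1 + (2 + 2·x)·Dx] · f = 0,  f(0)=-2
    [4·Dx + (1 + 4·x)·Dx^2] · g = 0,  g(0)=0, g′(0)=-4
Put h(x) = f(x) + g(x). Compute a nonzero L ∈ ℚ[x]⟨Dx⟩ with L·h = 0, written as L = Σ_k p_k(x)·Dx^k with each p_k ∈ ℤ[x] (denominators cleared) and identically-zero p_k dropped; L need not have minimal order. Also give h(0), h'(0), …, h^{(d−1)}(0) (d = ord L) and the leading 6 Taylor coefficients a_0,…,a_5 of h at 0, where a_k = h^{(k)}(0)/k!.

f: a_k = -2, -1, 1/4, -1/8, 5/64, -7/128, …
g: a_k = 0, -4, 8, -64/3, 64, -1024/5, …
Sum ⇒ L₀ = lclm(L_f,L_g) in ℚ(x)⟨Dx⟩.
L = (52 + 16·x)·Dx + (125 + 232·x + 80·x^2)·Dx^2 + (14 + 78·x + 96·x^2 + 32·x^3)·Dx^3  (order 3).
h: a_k = -2, -5, 33/4, -515/24, 4101/64, -131107/640, …
ICs: h(0) = -2, h′(0) = -5, h′′(0) = 33/2.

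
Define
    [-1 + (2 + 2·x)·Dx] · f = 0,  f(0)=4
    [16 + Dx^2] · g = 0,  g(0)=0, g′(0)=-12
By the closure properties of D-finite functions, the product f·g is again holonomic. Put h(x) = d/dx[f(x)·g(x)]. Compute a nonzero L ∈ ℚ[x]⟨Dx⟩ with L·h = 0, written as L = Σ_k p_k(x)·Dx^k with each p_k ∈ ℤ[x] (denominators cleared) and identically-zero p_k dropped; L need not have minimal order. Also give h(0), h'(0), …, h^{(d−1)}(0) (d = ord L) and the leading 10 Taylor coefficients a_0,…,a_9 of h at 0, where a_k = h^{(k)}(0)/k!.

f: a_k = 4, 2, -1/2, 1/4, -5/32, 7/64, -21/256, 33/512, -429/8192, 715/16384, …
g: a_k = 0, -12, 0, 32, 0, -128/5, 0, 1024/105, 0, -2048/945, …
h₀=f·g: eliminate ⇒ L₀, order ≤ 1·2.
Differentiate: ansatz ord ≤ ord L₀ ⇒ L.
L = (4733 + 17664·x + 25216·x^2 + 16384·x^3 + 4096·x^4) + (-244 - 756·x - 768·x^2 - 256·x^3)·Dx + (268 + 1048·x + 1548·x^2 + 1024·x^3 + 256·x^4)·Dx^2  (order 2).
h: a_k = -48, -48, 402, 244, -4661/8, -10683/40, 64235/192, 212773/1680, -4467413/43008, -1745959/55296, …
ICs: h(0) = -48, h′(0) = -48.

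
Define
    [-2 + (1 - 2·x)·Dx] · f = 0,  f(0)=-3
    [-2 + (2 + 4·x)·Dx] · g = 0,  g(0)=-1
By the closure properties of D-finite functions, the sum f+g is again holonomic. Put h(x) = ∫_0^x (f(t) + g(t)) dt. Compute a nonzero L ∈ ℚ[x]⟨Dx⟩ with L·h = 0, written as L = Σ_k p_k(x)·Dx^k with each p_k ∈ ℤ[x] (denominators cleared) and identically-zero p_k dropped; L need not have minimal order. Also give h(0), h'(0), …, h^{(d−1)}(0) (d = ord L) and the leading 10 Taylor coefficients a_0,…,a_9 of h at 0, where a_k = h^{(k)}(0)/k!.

L = (-10 - 12·x)·Dx + (9 + 28·x + 36·x^2)·Dx^2 + (-1 - 6·x + 4·x^2 + 24·x^3)·Dx^3  (order 3).
h: a_k = 0, -4, -7/2, -23/6, -49/8, -379/40, -775/48, -3051/112, -6177/128, -10875/128, …
ICs: h(0) = 0, h′(0) = -4, h′′(0) = -7.

f: a_k = -3, -6, -12, -24, -48, -96, -192, -384, -768, -1536, …
g: a_k = -1, -1, 1/2, -1/2, 5/8, -7/8, 21/16, -33/16, 429/128, -715/128, …
Weyl lclm of L_f,L_g ⇒ L₀ (ord ≤ 2).
Integrate: L := L₀·Dx.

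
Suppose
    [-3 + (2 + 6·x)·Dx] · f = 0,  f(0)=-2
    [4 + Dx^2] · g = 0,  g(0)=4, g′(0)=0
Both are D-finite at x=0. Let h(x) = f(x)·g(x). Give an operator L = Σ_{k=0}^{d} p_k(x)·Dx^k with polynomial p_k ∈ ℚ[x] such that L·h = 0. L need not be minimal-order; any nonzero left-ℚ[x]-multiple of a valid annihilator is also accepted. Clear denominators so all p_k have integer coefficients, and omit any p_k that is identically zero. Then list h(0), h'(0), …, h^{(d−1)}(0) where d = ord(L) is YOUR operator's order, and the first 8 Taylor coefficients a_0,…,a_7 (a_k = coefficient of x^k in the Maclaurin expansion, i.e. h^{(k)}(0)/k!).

L = (43 + 96·x + 144·x^2) + (-12 - 36·x)·Dx + (4 + 24·x + 36·x^2)·Dx^2  (order 2).
h: a_k = -8, -12, 25, 21/2, 95/48, -1093/32, 435961/5760, -704789/3840, …
ICs: h(0) = -8, h′(0) = -12.

f: a_k = -2, -3, 9/4, -27/8, 405/64, -1701/128, 15309/512, -72171/1024, …
g: a_k = 4, 0, -8, 0, 8/3, 0, -16/45, 0, …
Product ⇒ symmetric product L₀, ord ≤ 2.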